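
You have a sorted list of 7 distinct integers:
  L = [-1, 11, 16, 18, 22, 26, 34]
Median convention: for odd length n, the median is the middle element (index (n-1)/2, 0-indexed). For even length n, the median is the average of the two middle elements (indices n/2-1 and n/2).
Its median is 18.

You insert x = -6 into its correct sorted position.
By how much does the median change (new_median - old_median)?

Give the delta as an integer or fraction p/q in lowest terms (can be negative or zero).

Old median = 18
After inserting x = -6: new sorted = [-6, -1, 11, 16, 18, 22, 26, 34]
New median = 17
Delta = 17 - 18 = -1

Answer: -1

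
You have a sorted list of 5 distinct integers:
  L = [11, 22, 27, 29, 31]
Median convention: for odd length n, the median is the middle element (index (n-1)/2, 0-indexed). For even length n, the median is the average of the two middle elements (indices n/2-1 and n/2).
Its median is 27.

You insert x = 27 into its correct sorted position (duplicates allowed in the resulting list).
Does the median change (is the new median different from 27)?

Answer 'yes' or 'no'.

Answer: no

Derivation:
Old median = 27
Insert x = 27
New median = 27
Changed? no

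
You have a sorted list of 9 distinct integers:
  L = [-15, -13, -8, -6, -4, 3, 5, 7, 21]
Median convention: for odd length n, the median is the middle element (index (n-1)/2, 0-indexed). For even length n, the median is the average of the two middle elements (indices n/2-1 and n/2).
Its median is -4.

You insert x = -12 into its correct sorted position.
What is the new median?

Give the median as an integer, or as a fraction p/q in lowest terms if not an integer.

Old list (sorted, length 9): [-15, -13, -8, -6, -4, 3, 5, 7, 21]
Old median = -4
Insert x = -12
Old length odd (9). Middle was index 4 = -4.
New length even (10). New median = avg of two middle elements.
x = -12: 2 elements are < x, 7 elements are > x.
New sorted list: [-15, -13, -12, -8, -6, -4, 3, 5, 7, 21]
New median = -5

Answer: -5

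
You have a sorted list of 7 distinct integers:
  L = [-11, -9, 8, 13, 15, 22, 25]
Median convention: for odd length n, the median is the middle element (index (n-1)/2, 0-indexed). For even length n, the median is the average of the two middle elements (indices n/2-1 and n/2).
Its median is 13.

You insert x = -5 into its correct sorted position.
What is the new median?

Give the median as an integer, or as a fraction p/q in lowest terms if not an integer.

Answer: 21/2

Derivation:
Old list (sorted, length 7): [-11, -9, 8, 13, 15, 22, 25]
Old median = 13
Insert x = -5
Old length odd (7). Middle was index 3 = 13.
New length even (8). New median = avg of two middle elements.
x = -5: 2 elements are < x, 5 elements are > x.
New sorted list: [-11, -9, -5, 8, 13, 15, 22, 25]
New median = 21/2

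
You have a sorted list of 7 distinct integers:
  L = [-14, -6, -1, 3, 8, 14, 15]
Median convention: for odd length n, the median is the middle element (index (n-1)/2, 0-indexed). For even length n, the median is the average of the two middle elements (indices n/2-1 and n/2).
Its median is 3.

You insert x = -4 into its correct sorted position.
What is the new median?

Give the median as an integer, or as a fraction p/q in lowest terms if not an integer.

Answer: 1

Derivation:
Old list (sorted, length 7): [-14, -6, -1, 3, 8, 14, 15]
Old median = 3
Insert x = -4
Old length odd (7). Middle was index 3 = 3.
New length even (8). New median = avg of two middle elements.
x = -4: 2 elements are < x, 5 elements are > x.
New sorted list: [-14, -6, -4, -1, 3, 8, 14, 15]
New median = 1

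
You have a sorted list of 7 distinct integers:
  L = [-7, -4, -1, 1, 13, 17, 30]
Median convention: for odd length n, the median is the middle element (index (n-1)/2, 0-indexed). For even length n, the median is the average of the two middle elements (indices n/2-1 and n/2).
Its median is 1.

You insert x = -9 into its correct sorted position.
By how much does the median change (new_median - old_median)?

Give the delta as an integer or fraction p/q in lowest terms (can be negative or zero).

Answer: -1

Derivation:
Old median = 1
After inserting x = -9: new sorted = [-9, -7, -4, -1, 1, 13, 17, 30]
New median = 0
Delta = 0 - 1 = -1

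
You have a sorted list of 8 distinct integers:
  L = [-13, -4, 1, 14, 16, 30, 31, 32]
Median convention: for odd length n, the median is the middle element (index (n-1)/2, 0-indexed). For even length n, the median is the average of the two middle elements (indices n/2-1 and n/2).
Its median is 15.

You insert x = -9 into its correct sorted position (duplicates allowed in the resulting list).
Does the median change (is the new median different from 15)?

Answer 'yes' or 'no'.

Answer: yes

Derivation:
Old median = 15
Insert x = -9
New median = 14
Changed? yes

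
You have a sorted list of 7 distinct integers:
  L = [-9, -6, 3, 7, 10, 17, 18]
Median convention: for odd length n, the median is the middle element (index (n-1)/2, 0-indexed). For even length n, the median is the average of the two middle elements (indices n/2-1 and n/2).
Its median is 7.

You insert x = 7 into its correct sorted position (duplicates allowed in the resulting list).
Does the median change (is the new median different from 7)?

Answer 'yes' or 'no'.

Answer: no

Derivation:
Old median = 7
Insert x = 7
New median = 7
Changed? no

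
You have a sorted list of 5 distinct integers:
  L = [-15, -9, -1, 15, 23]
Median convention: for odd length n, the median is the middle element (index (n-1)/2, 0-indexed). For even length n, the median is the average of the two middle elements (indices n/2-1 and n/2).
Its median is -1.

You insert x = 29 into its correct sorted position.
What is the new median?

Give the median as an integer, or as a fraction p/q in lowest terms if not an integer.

Answer: 7

Derivation:
Old list (sorted, length 5): [-15, -9, -1, 15, 23]
Old median = -1
Insert x = 29
Old length odd (5). Middle was index 2 = -1.
New length even (6). New median = avg of two middle elements.
x = 29: 5 elements are < x, 0 elements are > x.
New sorted list: [-15, -9, -1, 15, 23, 29]
New median = 7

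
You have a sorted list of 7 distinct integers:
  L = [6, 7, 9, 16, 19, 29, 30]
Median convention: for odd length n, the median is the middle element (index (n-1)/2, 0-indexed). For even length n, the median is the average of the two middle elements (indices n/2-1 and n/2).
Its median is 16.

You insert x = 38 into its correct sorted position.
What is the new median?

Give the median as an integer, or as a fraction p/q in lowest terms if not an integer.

Answer: 35/2

Derivation:
Old list (sorted, length 7): [6, 7, 9, 16, 19, 29, 30]
Old median = 16
Insert x = 38
Old length odd (7). Middle was index 3 = 16.
New length even (8). New median = avg of two middle elements.
x = 38: 7 elements are < x, 0 elements are > x.
New sorted list: [6, 7, 9, 16, 19, 29, 30, 38]
New median = 35/2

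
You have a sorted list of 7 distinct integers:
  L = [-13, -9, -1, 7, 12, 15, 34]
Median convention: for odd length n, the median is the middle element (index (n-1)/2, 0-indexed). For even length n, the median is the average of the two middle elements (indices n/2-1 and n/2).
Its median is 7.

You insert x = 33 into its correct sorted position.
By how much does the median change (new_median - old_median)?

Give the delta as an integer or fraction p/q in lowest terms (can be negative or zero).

Answer: 5/2

Derivation:
Old median = 7
After inserting x = 33: new sorted = [-13, -9, -1, 7, 12, 15, 33, 34]
New median = 19/2
Delta = 19/2 - 7 = 5/2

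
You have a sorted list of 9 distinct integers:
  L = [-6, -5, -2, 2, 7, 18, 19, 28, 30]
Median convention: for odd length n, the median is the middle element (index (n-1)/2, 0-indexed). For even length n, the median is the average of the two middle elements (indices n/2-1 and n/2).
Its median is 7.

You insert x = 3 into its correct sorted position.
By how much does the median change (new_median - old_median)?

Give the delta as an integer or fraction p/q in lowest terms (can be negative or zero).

Old median = 7
After inserting x = 3: new sorted = [-6, -5, -2, 2, 3, 7, 18, 19, 28, 30]
New median = 5
Delta = 5 - 7 = -2

Answer: -2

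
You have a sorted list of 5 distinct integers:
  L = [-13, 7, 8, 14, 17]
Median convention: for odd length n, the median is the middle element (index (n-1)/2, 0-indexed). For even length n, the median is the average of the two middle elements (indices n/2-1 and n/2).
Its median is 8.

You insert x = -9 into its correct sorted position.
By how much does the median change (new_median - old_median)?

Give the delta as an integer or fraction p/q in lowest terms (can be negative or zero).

Old median = 8
After inserting x = -9: new sorted = [-13, -9, 7, 8, 14, 17]
New median = 15/2
Delta = 15/2 - 8 = -1/2

Answer: -1/2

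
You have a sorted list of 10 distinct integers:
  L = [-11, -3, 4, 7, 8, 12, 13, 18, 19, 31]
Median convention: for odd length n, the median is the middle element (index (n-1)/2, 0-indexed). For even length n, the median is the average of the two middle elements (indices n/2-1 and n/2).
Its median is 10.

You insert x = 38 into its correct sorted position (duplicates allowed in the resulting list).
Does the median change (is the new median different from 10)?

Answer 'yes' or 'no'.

Old median = 10
Insert x = 38
New median = 12
Changed? yes

Answer: yes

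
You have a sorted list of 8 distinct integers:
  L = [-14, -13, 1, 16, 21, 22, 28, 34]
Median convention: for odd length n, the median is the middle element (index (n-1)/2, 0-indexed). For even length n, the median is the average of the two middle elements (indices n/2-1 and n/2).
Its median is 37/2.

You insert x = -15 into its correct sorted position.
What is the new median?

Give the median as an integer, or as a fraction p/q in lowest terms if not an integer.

Answer: 16

Derivation:
Old list (sorted, length 8): [-14, -13, 1, 16, 21, 22, 28, 34]
Old median = 37/2
Insert x = -15
Old length even (8). Middle pair: indices 3,4 = 16,21.
New length odd (9). New median = single middle element.
x = -15: 0 elements are < x, 8 elements are > x.
New sorted list: [-15, -14, -13, 1, 16, 21, 22, 28, 34]
New median = 16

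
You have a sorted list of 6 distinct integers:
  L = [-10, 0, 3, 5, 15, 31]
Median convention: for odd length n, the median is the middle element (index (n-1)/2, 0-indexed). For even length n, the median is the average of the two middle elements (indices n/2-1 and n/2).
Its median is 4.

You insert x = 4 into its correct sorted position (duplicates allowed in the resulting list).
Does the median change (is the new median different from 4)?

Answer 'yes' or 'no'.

Answer: no

Derivation:
Old median = 4
Insert x = 4
New median = 4
Changed? no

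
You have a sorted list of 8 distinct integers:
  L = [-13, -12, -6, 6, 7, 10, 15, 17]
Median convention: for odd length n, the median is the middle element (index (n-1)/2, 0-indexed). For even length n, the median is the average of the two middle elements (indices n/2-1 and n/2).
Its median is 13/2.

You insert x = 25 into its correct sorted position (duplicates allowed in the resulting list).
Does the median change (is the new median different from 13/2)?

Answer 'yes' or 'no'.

Answer: yes

Derivation:
Old median = 13/2
Insert x = 25
New median = 7
Changed? yes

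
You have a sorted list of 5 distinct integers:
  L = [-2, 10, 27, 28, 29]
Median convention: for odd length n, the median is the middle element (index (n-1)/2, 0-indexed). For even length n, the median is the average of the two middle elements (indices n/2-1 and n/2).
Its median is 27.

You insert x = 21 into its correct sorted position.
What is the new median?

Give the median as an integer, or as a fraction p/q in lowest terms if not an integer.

Answer: 24

Derivation:
Old list (sorted, length 5): [-2, 10, 27, 28, 29]
Old median = 27
Insert x = 21
Old length odd (5). Middle was index 2 = 27.
New length even (6). New median = avg of two middle elements.
x = 21: 2 elements are < x, 3 elements are > x.
New sorted list: [-2, 10, 21, 27, 28, 29]
New median = 24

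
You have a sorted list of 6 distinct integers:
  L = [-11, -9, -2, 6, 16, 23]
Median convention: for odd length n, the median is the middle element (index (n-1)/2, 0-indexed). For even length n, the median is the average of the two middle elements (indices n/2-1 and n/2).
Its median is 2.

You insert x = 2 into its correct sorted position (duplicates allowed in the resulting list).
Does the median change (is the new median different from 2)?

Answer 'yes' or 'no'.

Answer: no

Derivation:
Old median = 2
Insert x = 2
New median = 2
Changed? no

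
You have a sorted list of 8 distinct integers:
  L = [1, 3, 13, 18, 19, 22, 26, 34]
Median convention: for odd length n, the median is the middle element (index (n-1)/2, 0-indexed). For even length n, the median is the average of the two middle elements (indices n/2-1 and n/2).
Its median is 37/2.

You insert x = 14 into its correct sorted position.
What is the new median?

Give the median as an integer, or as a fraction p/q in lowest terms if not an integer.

Answer: 18

Derivation:
Old list (sorted, length 8): [1, 3, 13, 18, 19, 22, 26, 34]
Old median = 37/2
Insert x = 14
Old length even (8). Middle pair: indices 3,4 = 18,19.
New length odd (9). New median = single middle element.
x = 14: 3 elements are < x, 5 elements are > x.
New sorted list: [1, 3, 13, 14, 18, 19, 22, 26, 34]
New median = 18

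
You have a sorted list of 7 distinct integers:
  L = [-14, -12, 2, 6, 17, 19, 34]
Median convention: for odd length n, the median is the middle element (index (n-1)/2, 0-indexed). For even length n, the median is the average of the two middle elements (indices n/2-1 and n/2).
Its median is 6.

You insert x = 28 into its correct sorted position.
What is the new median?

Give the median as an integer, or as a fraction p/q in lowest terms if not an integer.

Old list (sorted, length 7): [-14, -12, 2, 6, 17, 19, 34]
Old median = 6
Insert x = 28
Old length odd (7). Middle was index 3 = 6.
New length even (8). New median = avg of two middle elements.
x = 28: 6 elements are < x, 1 elements are > x.
New sorted list: [-14, -12, 2, 6, 17, 19, 28, 34]
New median = 23/2

Answer: 23/2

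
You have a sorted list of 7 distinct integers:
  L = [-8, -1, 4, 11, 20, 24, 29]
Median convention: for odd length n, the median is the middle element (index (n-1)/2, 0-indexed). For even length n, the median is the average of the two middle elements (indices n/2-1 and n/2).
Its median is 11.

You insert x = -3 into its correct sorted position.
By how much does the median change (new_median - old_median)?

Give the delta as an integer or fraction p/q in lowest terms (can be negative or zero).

Old median = 11
After inserting x = -3: new sorted = [-8, -3, -1, 4, 11, 20, 24, 29]
New median = 15/2
Delta = 15/2 - 11 = -7/2

Answer: -7/2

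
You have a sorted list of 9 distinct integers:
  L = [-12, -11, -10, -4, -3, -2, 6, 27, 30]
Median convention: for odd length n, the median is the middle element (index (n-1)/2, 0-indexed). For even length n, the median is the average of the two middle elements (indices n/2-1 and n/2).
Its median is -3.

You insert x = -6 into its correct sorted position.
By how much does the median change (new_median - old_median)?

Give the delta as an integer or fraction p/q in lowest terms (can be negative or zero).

Answer: -1/2

Derivation:
Old median = -3
After inserting x = -6: new sorted = [-12, -11, -10, -6, -4, -3, -2, 6, 27, 30]
New median = -7/2
Delta = -7/2 - -3 = -1/2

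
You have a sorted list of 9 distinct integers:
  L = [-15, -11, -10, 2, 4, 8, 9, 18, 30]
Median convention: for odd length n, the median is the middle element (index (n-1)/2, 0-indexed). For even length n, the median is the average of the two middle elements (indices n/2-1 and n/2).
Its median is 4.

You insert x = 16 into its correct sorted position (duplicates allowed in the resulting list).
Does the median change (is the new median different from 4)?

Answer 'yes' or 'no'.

Answer: yes

Derivation:
Old median = 4
Insert x = 16
New median = 6
Changed? yes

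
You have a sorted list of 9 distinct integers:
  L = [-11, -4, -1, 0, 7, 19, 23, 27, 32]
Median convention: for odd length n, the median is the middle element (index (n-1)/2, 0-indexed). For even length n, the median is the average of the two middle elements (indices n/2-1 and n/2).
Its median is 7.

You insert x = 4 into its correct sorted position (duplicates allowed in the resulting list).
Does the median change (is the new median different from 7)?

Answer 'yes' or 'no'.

Answer: yes

Derivation:
Old median = 7
Insert x = 4
New median = 11/2
Changed? yes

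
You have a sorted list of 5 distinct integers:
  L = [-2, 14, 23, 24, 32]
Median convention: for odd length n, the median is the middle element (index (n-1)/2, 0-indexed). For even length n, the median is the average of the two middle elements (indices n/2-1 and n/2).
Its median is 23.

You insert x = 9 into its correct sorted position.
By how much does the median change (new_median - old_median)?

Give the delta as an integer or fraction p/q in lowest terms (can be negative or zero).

Answer: -9/2

Derivation:
Old median = 23
After inserting x = 9: new sorted = [-2, 9, 14, 23, 24, 32]
New median = 37/2
Delta = 37/2 - 23 = -9/2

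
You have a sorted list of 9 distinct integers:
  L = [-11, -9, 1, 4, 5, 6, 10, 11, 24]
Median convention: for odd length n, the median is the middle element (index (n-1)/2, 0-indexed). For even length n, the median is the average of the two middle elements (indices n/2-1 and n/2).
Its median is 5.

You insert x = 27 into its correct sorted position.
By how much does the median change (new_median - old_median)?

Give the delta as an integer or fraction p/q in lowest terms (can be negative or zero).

Old median = 5
After inserting x = 27: new sorted = [-11, -9, 1, 4, 5, 6, 10, 11, 24, 27]
New median = 11/2
Delta = 11/2 - 5 = 1/2

Answer: 1/2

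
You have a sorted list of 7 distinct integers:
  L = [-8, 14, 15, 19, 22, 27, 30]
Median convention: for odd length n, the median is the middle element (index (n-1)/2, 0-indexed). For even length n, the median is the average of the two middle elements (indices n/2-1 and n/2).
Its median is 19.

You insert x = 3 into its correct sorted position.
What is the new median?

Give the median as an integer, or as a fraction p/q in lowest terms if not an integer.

Old list (sorted, length 7): [-8, 14, 15, 19, 22, 27, 30]
Old median = 19
Insert x = 3
Old length odd (7). Middle was index 3 = 19.
New length even (8). New median = avg of two middle elements.
x = 3: 1 elements are < x, 6 elements are > x.
New sorted list: [-8, 3, 14, 15, 19, 22, 27, 30]
New median = 17

Answer: 17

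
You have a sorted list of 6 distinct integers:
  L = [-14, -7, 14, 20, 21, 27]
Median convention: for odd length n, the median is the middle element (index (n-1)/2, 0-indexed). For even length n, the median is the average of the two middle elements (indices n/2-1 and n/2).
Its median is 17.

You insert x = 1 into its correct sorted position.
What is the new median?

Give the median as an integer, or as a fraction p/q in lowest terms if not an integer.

Answer: 14

Derivation:
Old list (sorted, length 6): [-14, -7, 14, 20, 21, 27]
Old median = 17
Insert x = 1
Old length even (6). Middle pair: indices 2,3 = 14,20.
New length odd (7). New median = single middle element.
x = 1: 2 elements are < x, 4 elements are > x.
New sorted list: [-14, -7, 1, 14, 20, 21, 27]
New median = 14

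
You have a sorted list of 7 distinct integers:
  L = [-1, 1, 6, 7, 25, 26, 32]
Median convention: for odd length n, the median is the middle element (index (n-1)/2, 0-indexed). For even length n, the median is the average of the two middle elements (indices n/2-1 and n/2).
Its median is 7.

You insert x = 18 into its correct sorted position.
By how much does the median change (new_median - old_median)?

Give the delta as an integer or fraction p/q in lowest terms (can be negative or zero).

Answer: 11/2

Derivation:
Old median = 7
After inserting x = 18: new sorted = [-1, 1, 6, 7, 18, 25, 26, 32]
New median = 25/2
Delta = 25/2 - 7 = 11/2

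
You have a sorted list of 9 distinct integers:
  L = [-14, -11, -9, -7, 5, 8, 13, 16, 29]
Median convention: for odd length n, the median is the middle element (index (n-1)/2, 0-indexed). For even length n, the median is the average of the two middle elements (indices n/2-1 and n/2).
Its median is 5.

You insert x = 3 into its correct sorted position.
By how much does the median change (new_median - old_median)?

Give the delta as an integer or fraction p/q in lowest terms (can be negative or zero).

Answer: -1

Derivation:
Old median = 5
After inserting x = 3: new sorted = [-14, -11, -9, -7, 3, 5, 8, 13, 16, 29]
New median = 4
Delta = 4 - 5 = -1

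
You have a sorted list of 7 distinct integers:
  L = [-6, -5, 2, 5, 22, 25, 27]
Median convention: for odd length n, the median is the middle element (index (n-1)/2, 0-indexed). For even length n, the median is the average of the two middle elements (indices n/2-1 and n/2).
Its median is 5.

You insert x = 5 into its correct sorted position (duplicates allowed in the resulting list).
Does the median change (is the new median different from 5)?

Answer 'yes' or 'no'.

Old median = 5
Insert x = 5
New median = 5
Changed? no

Answer: no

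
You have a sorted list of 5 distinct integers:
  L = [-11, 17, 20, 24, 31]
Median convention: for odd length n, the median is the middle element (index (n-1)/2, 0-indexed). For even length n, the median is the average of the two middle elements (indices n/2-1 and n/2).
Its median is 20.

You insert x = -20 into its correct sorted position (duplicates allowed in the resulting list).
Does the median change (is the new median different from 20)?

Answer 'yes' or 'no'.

Answer: yes

Derivation:
Old median = 20
Insert x = -20
New median = 37/2
Changed? yes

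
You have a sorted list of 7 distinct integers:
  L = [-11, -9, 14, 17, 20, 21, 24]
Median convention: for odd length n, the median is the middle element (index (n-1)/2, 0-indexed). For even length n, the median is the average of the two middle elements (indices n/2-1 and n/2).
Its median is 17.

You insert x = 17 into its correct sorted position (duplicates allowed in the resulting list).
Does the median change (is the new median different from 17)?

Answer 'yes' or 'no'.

Old median = 17
Insert x = 17
New median = 17
Changed? no

Answer: no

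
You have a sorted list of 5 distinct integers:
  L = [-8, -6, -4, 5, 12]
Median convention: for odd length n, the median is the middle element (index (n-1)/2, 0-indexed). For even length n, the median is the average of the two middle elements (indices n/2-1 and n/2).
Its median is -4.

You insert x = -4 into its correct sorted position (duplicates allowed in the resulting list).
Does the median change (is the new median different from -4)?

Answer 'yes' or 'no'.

Old median = -4
Insert x = -4
New median = -4
Changed? no

Answer: no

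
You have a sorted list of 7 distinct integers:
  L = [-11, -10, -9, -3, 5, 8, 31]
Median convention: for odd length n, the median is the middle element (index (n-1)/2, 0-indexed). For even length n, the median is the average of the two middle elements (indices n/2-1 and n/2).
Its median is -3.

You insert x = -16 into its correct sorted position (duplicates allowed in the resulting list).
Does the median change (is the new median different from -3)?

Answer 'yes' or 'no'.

Old median = -3
Insert x = -16
New median = -6
Changed? yes

Answer: yes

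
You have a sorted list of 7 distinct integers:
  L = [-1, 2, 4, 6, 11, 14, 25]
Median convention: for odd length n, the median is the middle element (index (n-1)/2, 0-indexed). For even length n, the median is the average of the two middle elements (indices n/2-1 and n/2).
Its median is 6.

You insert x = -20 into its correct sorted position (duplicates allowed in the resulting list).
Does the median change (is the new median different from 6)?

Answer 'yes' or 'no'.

Answer: yes

Derivation:
Old median = 6
Insert x = -20
New median = 5
Changed? yes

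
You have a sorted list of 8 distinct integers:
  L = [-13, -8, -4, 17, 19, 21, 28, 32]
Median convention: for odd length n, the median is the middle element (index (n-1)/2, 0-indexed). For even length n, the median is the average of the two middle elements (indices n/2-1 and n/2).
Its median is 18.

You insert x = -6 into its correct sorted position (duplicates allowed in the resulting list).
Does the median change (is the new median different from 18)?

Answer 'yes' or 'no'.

Answer: yes

Derivation:
Old median = 18
Insert x = -6
New median = 17
Changed? yes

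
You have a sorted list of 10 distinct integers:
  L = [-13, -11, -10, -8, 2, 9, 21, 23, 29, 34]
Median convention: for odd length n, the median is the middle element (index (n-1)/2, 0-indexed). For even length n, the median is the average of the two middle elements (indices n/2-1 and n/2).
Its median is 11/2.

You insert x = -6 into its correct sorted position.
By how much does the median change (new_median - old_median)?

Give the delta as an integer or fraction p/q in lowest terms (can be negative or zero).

Old median = 11/2
After inserting x = -6: new sorted = [-13, -11, -10, -8, -6, 2, 9, 21, 23, 29, 34]
New median = 2
Delta = 2 - 11/2 = -7/2

Answer: -7/2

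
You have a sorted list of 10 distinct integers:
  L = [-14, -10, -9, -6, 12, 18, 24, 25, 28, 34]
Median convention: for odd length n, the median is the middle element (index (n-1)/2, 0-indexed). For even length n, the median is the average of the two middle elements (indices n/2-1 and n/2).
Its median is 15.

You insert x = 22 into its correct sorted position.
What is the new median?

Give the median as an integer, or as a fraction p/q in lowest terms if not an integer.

Old list (sorted, length 10): [-14, -10, -9, -6, 12, 18, 24, 25, 28, 34]
Old median = 15
Insert x = 22
Old length even (10). Middle pair: indices 4,5 = 12,18.
New length odd (11). New median = single middle element.
x = 22: 6 elements are < x, 4 elements are > x.
New sorted list: [-14, -10, -9, -6, 12, 18, 22, 24, 25, 28, 34]
New median = 18

Answer: 18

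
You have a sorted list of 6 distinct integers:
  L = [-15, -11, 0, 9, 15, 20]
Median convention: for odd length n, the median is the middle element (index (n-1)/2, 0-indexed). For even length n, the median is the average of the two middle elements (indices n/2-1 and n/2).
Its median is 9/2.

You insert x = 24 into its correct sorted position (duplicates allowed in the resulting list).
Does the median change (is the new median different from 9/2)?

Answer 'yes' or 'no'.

Old median = 9/2
Insert x = 24
New median = 9
Changed? yes

Answer: yes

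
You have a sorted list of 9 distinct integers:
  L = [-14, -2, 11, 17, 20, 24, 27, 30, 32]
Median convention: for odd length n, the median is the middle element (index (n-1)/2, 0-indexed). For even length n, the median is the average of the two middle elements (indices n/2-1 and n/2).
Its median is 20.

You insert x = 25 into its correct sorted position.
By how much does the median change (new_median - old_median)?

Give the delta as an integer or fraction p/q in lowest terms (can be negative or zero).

Answer: 2

Derivation:
Old median = 20
After inserting x = 25: new sorted = [-14, -2, 11, 17, 20, 24, 25, 27, 30, 32]
New median = 22
Delta = 22 - 20 = 2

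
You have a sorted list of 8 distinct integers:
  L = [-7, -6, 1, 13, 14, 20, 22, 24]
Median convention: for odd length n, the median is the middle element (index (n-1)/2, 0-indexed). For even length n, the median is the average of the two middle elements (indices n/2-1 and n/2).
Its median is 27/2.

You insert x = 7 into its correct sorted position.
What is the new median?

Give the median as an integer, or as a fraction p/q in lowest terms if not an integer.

Old list (sorted, length 8): [-7, -6, 1, 13, 14, 20, 22, 24]
Old median = 27/2
Insert x = 7
Old length even (8). Middle pair: indices 3,4 = 13,14.
New length odd (9). New median = single middle element.
x = 7: 3 elements are < x, 5 elements are > x.
New sorted list: [-7, -6, 1, 7, 13, 14, 20, 22, 24]
New median = 13

Answer: 13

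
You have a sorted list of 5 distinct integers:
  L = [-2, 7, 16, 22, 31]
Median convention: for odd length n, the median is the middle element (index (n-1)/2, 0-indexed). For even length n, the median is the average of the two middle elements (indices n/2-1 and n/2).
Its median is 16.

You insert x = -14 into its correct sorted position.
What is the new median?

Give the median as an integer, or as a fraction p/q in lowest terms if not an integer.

Old list (sorted, length 5): [-2, 7, 16, 22, 31]
Old median = 16
Insert x = -14
Old length odd (5). Middle was index 2 = 16.
New length even (6). New median = avg of two middle elements.
x = -14: 0 elements are < x, 5 elements are > x.
New sorted list: [-14, -2, 7, 16, 22, 31]
New median = 23/2

Answer: 23/2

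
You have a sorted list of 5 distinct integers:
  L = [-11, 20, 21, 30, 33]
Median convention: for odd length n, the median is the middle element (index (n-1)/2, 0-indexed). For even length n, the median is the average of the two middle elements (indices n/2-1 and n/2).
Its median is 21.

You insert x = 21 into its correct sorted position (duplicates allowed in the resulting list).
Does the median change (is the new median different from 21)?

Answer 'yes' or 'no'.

Answer: no

Derivation:
Old median = 21
Insert x = 21
New median = 21
Changed? no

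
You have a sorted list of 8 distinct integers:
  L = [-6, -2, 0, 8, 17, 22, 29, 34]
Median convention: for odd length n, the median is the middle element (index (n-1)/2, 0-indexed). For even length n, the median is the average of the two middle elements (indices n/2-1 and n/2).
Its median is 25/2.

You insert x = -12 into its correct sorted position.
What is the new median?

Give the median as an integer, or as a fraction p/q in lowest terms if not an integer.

Answer: 8

Derivation:
Old list (sorted, length 8): [-6, -2, 0, 8, 17, 22, 29, 34]
Old median = 25/2
Insert x = -12
Old length even (8). Middle pair: indices 3,4 = 8,17.
New length odd (9). New median = single middle element.
x = -12: 0 elements are < x, 8 elements are > x.
New sorted list: [-12, -6, -2, 0, 8, 17, 22, 29, 34]
New median = 8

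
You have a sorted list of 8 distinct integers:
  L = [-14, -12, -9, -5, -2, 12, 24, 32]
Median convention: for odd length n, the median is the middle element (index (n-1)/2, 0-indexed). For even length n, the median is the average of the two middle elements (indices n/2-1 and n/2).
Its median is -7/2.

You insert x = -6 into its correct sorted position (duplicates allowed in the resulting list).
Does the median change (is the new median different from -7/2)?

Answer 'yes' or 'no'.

Old median = -7/2
Insert x = -6
New median = -5
Changed? yes

Answer: yes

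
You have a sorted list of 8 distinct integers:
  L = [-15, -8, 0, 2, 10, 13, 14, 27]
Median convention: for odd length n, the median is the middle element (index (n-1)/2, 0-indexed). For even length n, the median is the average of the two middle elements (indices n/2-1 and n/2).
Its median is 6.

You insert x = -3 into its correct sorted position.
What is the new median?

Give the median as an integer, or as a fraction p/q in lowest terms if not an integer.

Answer: 2

Derivation:
Old list (sorted, length 8): [-15, -8, 0, 2, 10, 13, 14, 27]
Old median = 6
Insert x = -3
Old length even (8). Middle pair: indices 3,4 = 2,10.
New length odd (9). New median = single middle element.
x = -3: 2 elements are < x, 6 elements are > x.
New sorted list: [-15, -8, -3, 0, 2, 10, 13, 14, 27]
New median = 2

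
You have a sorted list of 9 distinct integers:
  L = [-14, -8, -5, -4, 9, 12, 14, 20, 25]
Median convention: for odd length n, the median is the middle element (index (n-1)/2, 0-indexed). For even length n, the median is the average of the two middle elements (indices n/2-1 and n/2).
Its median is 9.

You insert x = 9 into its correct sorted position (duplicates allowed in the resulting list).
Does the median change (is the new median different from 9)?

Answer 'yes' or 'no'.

Old median = 9
Insert x = 9
New median = 9
Changed? no

Answer: no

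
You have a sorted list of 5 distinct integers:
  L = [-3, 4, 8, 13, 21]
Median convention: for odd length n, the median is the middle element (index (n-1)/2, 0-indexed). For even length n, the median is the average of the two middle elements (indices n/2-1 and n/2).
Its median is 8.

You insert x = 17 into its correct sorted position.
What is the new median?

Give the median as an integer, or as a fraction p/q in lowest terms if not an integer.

Answer: 21/2

Derivation:
Old list (sorted, length 5): [-3, 4, 8, 13, 21]
Old median = 8
Insert x = 17
Old length odd (5). Middle was index 2 = 8.
New length even (6). New median = avg of two middle elements.
x = 17: 4 elements are < x, 1 elements are > x.
New sorted list: [-3, 4, 8, 13, 17, 21]
New median = 21/2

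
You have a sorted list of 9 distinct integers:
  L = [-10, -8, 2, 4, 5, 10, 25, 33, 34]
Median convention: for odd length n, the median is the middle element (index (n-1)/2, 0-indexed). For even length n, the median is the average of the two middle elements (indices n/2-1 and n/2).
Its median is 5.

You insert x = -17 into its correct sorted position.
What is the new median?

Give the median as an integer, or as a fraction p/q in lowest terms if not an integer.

Answer: 9/2

Derivation:
Old list (sorted, length 9): [-10, -8, 2, 4, 5, 10, 25, 33, 34]
Old median = 5
Insert x = -17
Old length odd (9). Middle was index 4 = 5.
New length even (10). New median = avg of two middle elements.
x = -17: 0 elements are < x, 9 elements are > x.
New sorted list: [-17, -10, -8, 2, 4, 5, 10, 25, 33, 34]
New median = 9/2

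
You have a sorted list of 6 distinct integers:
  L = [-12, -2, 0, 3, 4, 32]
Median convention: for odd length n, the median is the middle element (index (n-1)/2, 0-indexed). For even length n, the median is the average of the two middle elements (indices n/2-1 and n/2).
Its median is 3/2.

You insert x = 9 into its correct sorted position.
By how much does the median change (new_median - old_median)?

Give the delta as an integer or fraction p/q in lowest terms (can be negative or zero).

Answer: 3/2

Derivation:
Old median = 3/2
After inserting x = 9: new sorted = [-12, -2, 0, 3, 4, 9, 32]
New median = 3
Delta = 3 - 3/2 = 3/2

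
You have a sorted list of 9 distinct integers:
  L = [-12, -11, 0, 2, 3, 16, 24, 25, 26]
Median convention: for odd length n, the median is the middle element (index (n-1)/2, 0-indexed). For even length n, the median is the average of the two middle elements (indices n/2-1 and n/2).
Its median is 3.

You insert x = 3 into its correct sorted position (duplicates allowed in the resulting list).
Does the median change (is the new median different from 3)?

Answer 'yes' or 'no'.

Answer: no

Derivation:
Old median = 3
Insert x = 3
New median = 3
Changed? no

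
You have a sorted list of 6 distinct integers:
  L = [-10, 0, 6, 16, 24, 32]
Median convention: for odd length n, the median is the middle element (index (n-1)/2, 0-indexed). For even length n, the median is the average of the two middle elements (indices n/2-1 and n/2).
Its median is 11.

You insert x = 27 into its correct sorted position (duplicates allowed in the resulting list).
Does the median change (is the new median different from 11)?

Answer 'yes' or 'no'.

Old median = 11
Insert x = 27
New median = 16
Changed? yes

Answer: yes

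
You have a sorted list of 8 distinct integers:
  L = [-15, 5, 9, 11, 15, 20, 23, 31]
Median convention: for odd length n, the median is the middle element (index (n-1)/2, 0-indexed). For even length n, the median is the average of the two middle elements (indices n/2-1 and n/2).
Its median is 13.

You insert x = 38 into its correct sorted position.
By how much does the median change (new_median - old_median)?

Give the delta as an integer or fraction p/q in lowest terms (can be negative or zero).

Answer: 2

Derivation:
Old median = 13
After inserting x = 38: new sorted = [-15, 5, 9, 11, 15, 20, 23, 31, 38]
New median = 15
Delta = 15 - 13 = 2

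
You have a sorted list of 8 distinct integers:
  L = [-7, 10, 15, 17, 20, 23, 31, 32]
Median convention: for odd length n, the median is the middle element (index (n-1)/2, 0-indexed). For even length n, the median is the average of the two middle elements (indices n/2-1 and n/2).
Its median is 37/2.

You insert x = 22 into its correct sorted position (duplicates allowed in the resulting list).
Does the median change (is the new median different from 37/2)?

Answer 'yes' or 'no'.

Old median = 37/2
Insert x = 22
New median = 20
Changed? yes

Answer: yes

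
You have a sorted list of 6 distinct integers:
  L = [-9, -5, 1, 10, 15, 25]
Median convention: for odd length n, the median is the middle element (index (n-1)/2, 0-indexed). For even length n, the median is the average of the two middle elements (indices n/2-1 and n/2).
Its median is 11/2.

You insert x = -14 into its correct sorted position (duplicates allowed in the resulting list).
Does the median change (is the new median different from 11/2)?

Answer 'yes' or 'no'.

Old median = 11/2
Insert x = -14
New median = 1
Changed? yes

Answer: yes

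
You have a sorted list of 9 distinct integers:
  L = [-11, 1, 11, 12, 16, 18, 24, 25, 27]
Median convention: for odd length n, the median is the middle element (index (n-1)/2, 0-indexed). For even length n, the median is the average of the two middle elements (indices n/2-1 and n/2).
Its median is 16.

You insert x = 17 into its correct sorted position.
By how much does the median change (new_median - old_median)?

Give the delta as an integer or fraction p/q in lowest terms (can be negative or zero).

Answer: 1/2

Derivation:
Old median = 16
After inserting x = 17: new sorted = [-11, 1, 11, 12, 16, 17, 18, 24, 25, 27]
New median = 33/2
Delta = 33/2 - 16 = 1/2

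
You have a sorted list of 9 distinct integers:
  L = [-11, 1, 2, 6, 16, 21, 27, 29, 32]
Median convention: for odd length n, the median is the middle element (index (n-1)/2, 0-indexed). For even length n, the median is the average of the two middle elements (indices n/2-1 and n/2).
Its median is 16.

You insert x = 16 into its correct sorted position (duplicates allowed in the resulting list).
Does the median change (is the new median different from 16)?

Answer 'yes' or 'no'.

Answer: no

Derivation:
Old median = 16
Insert x = 16
New median = 16
Changed? no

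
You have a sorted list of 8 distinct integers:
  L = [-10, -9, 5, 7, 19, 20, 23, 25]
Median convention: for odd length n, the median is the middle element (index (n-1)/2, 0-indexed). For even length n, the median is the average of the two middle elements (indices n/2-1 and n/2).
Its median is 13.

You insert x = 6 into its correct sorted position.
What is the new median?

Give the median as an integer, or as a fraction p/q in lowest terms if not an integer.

Answer: 7

Derivation:
Old list (sorted, length 8): [-10, -9, 5, 7, 19, 20, 23, 25]
Old median = 13
Insert x = 6
Old length even (8). Middle pair: indices 3,4 = 7,19.
New length odd (9). New median = single middle element.
x = 6: 3 elements are < x, 5 elements are > x.
New sorted list: [-10, -9, 5, 6, 7, 19, 20, 23, 25]
New median = 7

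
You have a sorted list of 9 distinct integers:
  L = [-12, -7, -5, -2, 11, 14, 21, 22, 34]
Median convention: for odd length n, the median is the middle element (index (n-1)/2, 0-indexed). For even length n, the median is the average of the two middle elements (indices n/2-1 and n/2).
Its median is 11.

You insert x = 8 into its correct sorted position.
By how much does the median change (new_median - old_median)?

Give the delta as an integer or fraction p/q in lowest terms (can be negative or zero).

Old median = 11
After inserting x = 8: new sorted = [-12, -7, -5, -2, 8, 11, 14, 21, 22, 34]
New median = 19/2
Delta = 19/2 - 11 = -3/2

Answer: -3/2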